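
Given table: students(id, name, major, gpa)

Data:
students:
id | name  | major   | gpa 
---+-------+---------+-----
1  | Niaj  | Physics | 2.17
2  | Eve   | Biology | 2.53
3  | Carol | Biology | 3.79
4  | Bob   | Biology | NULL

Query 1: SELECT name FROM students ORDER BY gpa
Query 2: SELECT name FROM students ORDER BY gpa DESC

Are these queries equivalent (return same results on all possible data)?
No, not equivalent

Query 1 returns: [('Bob',), ('Niaj',), ('Eve',), ('Carol',)]
Query 2 returns: [('Carol',), ('Eve',), ('Niaj',), ('Bob',)]

Reason: ASC vs DESC gives opposite ordering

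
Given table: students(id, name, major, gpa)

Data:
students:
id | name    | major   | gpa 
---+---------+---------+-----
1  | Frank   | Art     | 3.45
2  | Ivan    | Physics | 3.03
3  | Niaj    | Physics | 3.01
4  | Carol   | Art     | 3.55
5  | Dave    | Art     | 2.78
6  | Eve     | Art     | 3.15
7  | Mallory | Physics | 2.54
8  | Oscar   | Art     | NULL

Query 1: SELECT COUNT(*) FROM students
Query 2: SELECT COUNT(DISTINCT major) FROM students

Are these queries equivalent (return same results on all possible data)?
No, not equivalent

Query 1 returns: [(8,)]
Query 2 returns: [(2,)]

Reason: COUNT(*) counts rows, COUNT(DISTINCT major) counts unique majors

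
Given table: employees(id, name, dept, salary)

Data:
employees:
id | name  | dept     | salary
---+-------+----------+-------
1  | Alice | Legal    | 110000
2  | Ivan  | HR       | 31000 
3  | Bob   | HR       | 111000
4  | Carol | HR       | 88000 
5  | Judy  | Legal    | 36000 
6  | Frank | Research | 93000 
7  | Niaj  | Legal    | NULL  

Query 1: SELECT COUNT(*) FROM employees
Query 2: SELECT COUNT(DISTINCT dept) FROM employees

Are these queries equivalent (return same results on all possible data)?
No, not equivalent

Query 1 returns: [(7,)]
Query 2 returns: [(3,)]

Reason: COUNT(*) counts rows, COUNT(DISTINCT dept) counts unique depts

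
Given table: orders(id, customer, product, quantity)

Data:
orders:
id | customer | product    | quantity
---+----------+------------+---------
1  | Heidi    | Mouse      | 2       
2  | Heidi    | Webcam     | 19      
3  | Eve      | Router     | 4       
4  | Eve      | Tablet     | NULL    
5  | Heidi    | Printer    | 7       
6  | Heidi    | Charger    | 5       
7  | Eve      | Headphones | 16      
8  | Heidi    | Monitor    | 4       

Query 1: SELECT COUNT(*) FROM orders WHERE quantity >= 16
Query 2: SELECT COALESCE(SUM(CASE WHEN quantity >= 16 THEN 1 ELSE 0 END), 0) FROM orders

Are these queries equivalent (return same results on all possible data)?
Yes, equivalent

Both queries return: [(2,)]

Reason: COUNT with WHERE vs conditional SUM (COALESCE handles empty-table NULL)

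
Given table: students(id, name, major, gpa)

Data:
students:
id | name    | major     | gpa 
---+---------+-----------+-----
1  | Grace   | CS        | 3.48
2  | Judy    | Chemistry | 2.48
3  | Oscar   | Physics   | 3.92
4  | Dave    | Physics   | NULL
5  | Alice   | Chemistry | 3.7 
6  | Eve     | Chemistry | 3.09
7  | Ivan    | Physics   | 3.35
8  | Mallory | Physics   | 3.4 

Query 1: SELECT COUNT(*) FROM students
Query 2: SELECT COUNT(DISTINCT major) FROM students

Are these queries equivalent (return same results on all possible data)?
No, not equivalent

Query 1 returns: [(8,)]
Query 2 returns: [(3,)]

Reason: COUNT(*) counts rows, COUNT(DISTINCT major) counts unique majors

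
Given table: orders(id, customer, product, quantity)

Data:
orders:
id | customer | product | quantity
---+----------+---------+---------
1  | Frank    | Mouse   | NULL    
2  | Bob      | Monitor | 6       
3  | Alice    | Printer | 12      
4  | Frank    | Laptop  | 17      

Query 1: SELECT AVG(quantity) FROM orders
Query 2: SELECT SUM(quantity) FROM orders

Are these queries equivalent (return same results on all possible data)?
No, not equivalent

Query 1 returns: [(11.666666666666666,)]
Query 2 returns: [(35,)]

Reason: AVG vs SUM give different aggregate values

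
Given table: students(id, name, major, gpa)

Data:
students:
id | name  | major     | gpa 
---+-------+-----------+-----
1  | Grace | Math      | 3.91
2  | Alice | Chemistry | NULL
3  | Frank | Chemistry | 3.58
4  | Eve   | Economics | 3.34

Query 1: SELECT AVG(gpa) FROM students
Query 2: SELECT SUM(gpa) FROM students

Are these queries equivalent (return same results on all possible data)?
No, not equivalent

Query 1 returns: [(3.61,)]
Query 2 returns: [(10.83,)]

Reason: AVG vs SUM give different aggregate values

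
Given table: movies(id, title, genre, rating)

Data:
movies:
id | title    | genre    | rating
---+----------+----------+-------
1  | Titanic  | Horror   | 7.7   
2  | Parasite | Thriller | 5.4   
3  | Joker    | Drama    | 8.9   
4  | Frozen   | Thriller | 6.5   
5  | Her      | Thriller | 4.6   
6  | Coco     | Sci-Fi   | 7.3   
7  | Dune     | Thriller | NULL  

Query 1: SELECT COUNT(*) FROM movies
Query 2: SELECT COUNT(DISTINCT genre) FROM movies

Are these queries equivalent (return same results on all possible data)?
No, not equivalent

Query 1 returns: [(7,)]
Query 2 returns: [(4,)]

Reason: COUNT(*) counts rows, COUNT(DISTINCT genre) counts unique genres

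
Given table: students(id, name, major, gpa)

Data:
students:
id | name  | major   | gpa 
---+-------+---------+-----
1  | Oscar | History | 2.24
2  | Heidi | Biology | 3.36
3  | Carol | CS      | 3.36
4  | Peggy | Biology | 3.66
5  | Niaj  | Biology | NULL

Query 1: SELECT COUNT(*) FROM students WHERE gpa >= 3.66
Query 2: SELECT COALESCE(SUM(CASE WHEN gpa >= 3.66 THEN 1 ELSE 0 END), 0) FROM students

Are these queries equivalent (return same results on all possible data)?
Yes, equivalent

Both queries return: [(1,)]

Reason: COUNT with WHERE vs conditional SUM (COALESCE handles empty-table NULL)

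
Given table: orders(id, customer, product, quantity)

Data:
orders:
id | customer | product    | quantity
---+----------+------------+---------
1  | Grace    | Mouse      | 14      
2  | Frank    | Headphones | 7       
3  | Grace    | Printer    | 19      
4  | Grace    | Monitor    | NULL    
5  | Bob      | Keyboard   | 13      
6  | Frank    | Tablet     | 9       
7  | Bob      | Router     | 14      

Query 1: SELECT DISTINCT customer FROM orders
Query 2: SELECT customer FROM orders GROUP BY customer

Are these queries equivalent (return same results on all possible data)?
Yes, equivalent

Both queries return: [('Bob',), ('Frank',), ('Grace',)]

Reason: Both get unique customers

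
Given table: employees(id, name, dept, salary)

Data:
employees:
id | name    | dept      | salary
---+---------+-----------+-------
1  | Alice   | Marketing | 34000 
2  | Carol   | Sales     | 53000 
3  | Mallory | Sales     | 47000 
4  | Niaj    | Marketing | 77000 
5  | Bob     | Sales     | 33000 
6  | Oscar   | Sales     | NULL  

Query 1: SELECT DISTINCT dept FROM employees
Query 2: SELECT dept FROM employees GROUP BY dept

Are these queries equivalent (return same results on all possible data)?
Yes, equivalent

Both queries return: [('Marketing',), ('Sales',)]

Reason: Both get unique depts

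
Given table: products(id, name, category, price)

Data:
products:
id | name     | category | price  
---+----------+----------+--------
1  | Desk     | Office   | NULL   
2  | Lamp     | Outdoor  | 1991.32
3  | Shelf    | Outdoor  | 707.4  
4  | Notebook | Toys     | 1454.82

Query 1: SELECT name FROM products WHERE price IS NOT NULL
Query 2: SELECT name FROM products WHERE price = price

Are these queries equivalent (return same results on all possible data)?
Yes, equivalent

Both queries return: [('Lamp',), ('Notebook',), ('Shelf',)]

Reason: IS NOT NULL vs self-equality (both exclude NULLs)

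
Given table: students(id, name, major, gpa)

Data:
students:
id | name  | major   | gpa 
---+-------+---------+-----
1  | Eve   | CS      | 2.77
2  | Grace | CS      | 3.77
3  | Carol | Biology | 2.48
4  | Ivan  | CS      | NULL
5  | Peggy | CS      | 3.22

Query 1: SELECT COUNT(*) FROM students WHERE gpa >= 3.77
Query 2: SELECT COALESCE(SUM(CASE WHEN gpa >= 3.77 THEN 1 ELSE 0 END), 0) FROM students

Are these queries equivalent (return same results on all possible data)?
Yes, equivalent

Both queries return: [(1,)]

Reason: COUNT with WHERE vs conditional SUM (COALESCE handles empty-table NULL)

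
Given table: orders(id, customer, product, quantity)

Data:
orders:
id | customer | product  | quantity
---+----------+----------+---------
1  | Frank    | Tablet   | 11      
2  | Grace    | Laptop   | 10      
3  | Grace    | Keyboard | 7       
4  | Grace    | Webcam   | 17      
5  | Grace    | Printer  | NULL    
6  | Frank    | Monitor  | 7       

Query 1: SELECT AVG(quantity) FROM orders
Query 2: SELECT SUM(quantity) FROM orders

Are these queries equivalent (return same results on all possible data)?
No, not equivalent

Query 1 returns: [(10.4,)]
Query 2 returns: [(52,)]

Reason: AVG vs SUM give different aggregate values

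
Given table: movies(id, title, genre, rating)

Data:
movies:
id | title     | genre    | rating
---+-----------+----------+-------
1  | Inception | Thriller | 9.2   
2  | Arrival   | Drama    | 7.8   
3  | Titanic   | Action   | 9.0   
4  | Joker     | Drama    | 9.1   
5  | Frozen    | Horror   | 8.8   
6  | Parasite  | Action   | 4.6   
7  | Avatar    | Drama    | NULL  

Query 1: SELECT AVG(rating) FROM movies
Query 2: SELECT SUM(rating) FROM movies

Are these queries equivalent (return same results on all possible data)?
No, not equivalent

Query 1 returns: [(8.083333333333334,)]
Query 2 returns: [(48.5,)]

Reason: AVG vs SUM give different aggregate values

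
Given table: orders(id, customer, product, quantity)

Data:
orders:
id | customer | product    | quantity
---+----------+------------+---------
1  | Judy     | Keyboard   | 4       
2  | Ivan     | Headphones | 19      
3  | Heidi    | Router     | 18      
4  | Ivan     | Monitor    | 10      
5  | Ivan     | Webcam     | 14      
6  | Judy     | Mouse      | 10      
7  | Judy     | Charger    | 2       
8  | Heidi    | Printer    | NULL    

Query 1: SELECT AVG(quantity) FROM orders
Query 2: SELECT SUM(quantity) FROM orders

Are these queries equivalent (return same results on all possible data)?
No, not equivalent

Query 1 returns: [(11.0,)]
Query 2 returns: [(77,)]

Reason: AVG vs SUM give different aggregate values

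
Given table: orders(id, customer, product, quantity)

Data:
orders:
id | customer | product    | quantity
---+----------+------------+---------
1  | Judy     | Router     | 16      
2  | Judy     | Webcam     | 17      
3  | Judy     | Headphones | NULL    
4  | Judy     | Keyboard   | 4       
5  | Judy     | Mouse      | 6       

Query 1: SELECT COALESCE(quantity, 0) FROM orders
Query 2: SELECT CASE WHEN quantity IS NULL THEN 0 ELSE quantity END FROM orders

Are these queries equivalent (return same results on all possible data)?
Yes, equivalent

Both queries return: [(0,), (4,), (6,), (16,), (17,)]

Reason: COALESCE vs CASE for NULL handling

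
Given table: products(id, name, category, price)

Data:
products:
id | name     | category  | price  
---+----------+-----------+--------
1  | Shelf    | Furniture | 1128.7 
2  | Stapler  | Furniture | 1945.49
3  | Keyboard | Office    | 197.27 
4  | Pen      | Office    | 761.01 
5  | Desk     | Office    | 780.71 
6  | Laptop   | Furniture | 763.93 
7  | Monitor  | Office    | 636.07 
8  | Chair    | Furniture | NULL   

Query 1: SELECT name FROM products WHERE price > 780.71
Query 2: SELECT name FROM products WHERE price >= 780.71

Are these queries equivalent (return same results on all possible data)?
No, not equivalent

Query 1 returns: [('Shelf',), ('Stapler',)]
Query 2 returns: [('Shelf',), ('Stapler',), ('Desk',)]

Reason: > vs >= gives different results when price = 780.71 exists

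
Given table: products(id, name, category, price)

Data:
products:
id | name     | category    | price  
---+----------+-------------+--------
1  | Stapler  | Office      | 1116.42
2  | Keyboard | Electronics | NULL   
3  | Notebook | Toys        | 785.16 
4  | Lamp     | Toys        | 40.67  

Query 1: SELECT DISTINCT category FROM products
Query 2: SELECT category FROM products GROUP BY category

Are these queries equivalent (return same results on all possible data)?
Yes, equivalent

Both queries return: [('Electronics',), ('Office',), ('Toys',)]

Reason: Both get unique categorys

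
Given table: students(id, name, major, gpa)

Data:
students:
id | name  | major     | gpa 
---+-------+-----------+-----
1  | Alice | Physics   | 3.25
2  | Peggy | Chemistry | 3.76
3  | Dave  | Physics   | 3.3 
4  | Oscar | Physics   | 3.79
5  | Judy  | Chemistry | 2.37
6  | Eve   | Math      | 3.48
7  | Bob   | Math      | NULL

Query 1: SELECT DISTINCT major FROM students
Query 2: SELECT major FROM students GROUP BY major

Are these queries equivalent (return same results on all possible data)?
Yes, equivalent

Both queries return: [('Chemistry',), ('Math',), ('Physics',)]

Reason: Both get unique majors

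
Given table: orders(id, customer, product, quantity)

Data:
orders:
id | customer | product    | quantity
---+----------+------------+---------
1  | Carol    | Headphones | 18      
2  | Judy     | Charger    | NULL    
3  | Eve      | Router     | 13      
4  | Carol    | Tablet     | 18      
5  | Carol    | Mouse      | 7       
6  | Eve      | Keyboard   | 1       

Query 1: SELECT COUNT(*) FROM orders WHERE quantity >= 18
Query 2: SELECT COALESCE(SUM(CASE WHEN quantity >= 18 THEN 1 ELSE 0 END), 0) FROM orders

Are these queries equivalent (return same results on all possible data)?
Yes, equivalent

Both queries return: [(2,)]

Reason: COUNT with WHERE vs conditional SUM (COALESCE handles empty-table NULL)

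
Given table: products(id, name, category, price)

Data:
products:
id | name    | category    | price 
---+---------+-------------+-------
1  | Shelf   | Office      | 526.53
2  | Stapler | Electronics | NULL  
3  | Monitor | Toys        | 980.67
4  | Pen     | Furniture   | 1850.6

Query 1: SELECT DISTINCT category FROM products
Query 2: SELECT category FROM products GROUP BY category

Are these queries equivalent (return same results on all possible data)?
Yes, equivalent

Both queries return: [('Electronics',), ('Furniture',), ('Office',), ('Toys',)]

Reason: Both get unique categorys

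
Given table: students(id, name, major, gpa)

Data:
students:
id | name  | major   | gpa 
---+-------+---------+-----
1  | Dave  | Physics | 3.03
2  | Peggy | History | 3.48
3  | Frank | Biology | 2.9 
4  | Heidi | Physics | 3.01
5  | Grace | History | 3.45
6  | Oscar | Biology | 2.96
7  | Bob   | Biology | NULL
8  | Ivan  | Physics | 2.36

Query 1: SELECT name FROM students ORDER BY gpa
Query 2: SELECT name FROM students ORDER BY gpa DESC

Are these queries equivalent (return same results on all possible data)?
No, not equivalent

Query 1 returns: [('Bob',), ('Ivan',), ('Frank',), ('Oscar',), ('Heidi',), ('Dave',), ('Grace',), ('Peggy',)]
Query 2 returns: [('Peggy',), ('Grace',), ('Dave',), ('Heidi',), ('Oscar',), ('Frank',), ('Ivan',), ('Bob',)]

Reason: ASC vs DESC gives opposite ordering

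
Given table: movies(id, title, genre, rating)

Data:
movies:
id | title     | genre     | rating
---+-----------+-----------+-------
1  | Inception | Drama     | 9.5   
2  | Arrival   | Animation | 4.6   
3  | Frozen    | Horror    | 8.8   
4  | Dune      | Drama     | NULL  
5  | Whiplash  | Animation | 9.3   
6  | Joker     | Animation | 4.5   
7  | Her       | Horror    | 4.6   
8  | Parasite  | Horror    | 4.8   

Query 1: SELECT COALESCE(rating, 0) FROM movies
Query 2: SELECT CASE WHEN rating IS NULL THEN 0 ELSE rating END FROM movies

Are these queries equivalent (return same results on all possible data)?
Yes, equivalent

Both queries return: [(0,), (4.5,), (4.6,), (4.6,), (4.8,), (8.8,), (9.3,), (9.5,)]

Reason: COALESCE vs CASE for NULL handling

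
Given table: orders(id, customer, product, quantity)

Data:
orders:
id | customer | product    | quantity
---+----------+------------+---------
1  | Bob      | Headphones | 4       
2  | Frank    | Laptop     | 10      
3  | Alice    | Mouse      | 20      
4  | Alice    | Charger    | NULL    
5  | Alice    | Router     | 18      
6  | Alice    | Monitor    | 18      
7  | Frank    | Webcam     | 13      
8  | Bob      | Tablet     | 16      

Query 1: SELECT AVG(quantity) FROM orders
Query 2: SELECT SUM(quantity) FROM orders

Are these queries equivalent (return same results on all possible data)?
No, not equivalent

Query 1 returns: [(14.142857142857142,)]
Query 2 returns: [(99,)]

Reason: AVG vs SUM give different aggregate values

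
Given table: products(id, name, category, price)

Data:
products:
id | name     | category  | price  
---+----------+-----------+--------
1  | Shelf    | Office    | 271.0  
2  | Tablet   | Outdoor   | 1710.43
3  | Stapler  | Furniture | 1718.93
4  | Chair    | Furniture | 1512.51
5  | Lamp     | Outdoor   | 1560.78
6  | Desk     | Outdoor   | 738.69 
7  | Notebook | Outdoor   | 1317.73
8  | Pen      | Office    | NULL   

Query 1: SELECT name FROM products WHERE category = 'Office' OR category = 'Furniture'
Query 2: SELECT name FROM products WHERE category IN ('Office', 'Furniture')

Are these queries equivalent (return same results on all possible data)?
Yes, equivalent

Both queries return: [('Chair',), ('Pen',), ('Shelf',), ('Stapler',)]

Reason: OR vs IN are equivalent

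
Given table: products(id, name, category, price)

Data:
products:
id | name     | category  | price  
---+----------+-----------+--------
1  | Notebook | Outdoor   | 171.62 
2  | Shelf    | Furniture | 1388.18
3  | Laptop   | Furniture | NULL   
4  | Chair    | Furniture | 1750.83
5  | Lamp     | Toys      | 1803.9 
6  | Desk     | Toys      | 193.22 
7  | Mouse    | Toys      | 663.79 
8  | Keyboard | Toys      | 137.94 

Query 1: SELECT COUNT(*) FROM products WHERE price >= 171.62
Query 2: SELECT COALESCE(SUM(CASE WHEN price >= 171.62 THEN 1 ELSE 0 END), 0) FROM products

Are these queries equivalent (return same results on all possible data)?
Yes, equivalent

Both queries return: [(6,)]

Reason: COUNT with WHERE vs conditional SUM (COALESCE handles empty-table NULL)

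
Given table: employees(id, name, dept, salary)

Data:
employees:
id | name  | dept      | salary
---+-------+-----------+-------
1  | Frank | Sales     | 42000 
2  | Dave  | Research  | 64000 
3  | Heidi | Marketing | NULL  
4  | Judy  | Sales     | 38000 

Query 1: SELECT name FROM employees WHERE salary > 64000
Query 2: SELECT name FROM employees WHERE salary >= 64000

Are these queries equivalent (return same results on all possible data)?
No, not equivalent

Query 1 returns: []
Query 2 returns: [('Dave',)]

Reason: > vs >= gives different results when salary = 64000 exists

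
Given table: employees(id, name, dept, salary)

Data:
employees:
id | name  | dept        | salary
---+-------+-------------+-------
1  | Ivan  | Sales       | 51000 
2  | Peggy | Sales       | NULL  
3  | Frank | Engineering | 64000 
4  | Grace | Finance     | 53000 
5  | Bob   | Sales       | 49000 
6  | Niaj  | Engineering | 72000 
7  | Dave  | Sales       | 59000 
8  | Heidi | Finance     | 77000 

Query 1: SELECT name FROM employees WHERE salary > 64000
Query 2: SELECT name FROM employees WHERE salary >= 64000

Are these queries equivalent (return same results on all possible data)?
No, not equivalent

Query 1 returns: [('Niaj',), ('Heidi',)]
Query 2 returns: [('Frank',), ('Niaj',), ('Heidi',)]

Reason: > vs >= gives different results when salary = 64000 exists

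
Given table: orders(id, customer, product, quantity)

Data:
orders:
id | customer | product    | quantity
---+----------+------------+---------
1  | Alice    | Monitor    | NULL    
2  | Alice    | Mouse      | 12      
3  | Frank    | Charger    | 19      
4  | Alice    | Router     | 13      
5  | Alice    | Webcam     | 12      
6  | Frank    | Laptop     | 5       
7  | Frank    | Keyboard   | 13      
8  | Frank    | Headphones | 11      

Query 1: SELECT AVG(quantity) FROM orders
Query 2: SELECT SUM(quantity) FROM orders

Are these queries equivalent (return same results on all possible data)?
No, not equivalent

Query 1 returns: [(12.142857142857142,)]
Query 2 returns: [(85,)]

Reason: AVG vs SUM give different aggregate values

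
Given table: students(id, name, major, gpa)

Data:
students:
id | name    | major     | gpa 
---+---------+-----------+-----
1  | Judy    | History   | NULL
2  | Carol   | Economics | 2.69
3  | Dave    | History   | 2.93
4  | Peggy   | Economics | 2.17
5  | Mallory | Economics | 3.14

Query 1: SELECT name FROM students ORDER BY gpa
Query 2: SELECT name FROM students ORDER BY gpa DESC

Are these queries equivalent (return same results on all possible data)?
No, not equivalent

Query 1 returns: [('Judy',), ('Peggy',), ('Carol',), ('Dave',), ('Mallory',)]
Query 2 returns: [('Mallory',), ('Dave',), ('Carol',), ('Peggy',), ('Judy',)]

Reason: ASC vs DESC gives opposite ordering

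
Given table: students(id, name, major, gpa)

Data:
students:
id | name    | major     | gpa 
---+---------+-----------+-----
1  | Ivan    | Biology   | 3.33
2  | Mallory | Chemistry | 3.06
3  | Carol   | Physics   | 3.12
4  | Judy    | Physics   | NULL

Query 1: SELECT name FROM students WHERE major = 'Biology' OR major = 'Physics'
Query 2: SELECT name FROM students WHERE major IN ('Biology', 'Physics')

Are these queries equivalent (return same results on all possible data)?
Yes, equivalent

Both queries return: [('Carol',), ('Ivan',), ('Judy',)]

Reason: OR vs IN are equivalent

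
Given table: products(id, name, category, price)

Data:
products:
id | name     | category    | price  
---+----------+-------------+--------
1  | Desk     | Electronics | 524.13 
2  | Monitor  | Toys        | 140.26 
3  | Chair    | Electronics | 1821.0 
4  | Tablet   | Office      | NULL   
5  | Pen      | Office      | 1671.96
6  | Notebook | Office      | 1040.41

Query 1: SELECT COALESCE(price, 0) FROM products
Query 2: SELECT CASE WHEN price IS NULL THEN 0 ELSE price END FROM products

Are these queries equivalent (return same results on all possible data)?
Yes, equivalent

Both queries return: [(0,), (140.26,), (524.13,), (1040.41,), (1671.96,), (1821.0,)]

Reason: COALESCE vs CASE for NULL handling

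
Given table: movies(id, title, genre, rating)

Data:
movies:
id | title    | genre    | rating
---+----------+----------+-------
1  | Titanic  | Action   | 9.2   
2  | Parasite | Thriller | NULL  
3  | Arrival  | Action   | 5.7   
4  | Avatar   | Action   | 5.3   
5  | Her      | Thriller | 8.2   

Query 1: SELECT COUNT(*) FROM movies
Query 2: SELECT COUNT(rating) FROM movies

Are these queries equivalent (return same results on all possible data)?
No, not equivalent

Query 1 returns: [(5,)]
Query 2 returns: [(4,)]

Reason: COUNT(*) includes NULLs, COUNT(column) excludes them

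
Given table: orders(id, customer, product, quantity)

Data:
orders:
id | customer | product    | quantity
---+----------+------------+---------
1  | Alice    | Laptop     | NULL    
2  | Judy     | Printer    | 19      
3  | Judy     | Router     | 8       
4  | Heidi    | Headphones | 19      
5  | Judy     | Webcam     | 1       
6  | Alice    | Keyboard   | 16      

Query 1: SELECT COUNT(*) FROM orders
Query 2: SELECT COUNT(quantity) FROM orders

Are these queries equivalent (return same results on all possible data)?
No, not equivalent

Query 1 returns: [(6,)]
Query 2 returns: [(5,)]

Reason: COUNT(*) includes NULLs, COUNT(column) excludes them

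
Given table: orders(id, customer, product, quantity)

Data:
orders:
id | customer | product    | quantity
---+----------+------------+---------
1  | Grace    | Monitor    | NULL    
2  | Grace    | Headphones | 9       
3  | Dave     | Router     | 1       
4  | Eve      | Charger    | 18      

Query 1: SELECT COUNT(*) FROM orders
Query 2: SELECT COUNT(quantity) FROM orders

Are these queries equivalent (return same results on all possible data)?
No, not equivalent

Query 1 returns: [(4,)]
Query 2 returns: [(3,)]

Reason: COUNT(*) includes NULLs, COUNT(column) excludes them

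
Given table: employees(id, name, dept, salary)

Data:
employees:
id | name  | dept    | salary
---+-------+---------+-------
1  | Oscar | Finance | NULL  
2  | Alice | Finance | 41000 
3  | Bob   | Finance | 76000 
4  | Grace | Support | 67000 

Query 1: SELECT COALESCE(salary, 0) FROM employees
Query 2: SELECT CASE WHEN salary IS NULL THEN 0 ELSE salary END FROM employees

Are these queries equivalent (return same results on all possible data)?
Yes, equivalent

Both queries return: [(0,), (41000,), (67000,), (76000,)]

Reason: COALESCE vs CASE for NULL handling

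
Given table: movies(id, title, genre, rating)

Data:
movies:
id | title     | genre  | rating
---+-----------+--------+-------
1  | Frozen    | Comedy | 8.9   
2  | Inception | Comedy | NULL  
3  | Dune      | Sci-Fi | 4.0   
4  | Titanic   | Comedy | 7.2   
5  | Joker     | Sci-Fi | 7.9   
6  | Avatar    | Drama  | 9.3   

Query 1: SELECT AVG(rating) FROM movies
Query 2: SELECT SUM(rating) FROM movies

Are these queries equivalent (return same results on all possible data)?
No, not equivalent

Query 1 returns: [(7.460000000000001,)]
Query 2 returns: [(37.300000000000004,)]

Reason: AVG vs SUM give different aggregate values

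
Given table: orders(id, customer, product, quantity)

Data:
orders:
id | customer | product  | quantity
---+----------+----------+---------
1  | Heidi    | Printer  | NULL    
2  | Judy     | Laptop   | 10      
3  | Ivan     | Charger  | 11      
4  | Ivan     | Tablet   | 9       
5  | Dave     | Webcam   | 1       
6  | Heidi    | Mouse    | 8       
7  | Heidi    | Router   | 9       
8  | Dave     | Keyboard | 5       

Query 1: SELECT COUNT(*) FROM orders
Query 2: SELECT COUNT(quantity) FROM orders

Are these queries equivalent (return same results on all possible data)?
No, not equivalent

Query 1 returns: [(8,)]
Query 2 returns: [(7,)]

Reason: COUNT(*) includes NULLs, COUNT(column) excludes them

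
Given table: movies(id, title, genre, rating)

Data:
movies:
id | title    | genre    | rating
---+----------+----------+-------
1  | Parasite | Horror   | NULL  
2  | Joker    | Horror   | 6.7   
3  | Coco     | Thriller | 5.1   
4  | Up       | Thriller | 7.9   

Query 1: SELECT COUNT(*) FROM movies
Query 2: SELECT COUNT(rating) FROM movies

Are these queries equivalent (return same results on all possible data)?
No, not equivalent

Query 1 returns: [(4,)]
Query 2 returns: [(3,)]

Reason: COUNT(*) includes NULLs, COUNT(column) excludes them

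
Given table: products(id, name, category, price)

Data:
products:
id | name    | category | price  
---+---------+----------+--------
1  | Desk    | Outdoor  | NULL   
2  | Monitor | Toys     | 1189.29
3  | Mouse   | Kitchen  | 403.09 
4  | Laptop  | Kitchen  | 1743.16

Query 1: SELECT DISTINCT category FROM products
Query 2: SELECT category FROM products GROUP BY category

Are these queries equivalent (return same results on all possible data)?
Yes, equivalent

Both queries return: [('Kitchen',), ('Outdoor',), ('Toys',)]

Reason: Both get unique categorys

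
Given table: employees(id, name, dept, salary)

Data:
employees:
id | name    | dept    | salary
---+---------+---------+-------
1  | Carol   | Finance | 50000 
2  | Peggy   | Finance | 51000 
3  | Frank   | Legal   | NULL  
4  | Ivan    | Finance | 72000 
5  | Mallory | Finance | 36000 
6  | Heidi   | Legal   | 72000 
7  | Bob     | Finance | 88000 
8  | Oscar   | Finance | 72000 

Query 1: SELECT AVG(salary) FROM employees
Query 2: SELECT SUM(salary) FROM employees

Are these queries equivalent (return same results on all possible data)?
No, not equivalent

Query 1 returns: [(63000.0,)]
Query 2 returns: [(441000,)]

Reason: AVG vs SUM give different aggregate values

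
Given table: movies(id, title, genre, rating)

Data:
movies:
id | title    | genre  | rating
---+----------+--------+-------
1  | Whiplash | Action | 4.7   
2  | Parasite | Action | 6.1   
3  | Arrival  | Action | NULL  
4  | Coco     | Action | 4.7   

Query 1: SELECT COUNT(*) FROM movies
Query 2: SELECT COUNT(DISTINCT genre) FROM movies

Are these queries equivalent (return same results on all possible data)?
No, not equivalent

Query 1 returns: [(4,)]
Query 2 returns: [(1,)]

Reason: COUNT(*) counts rows, COUNT(DISTINCT genre) counts unique genres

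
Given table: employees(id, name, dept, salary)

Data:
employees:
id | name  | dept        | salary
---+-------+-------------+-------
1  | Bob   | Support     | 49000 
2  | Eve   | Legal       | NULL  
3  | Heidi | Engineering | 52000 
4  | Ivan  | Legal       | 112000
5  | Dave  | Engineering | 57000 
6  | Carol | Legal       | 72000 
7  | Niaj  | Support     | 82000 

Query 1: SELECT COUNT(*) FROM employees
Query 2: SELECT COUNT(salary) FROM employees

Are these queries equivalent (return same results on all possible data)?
No, not equivalent

Query 1 returns: [(7,)]
Query 2 returns: [(6,)]

Reason: COUNT(*) includes NULLs, COUNT(column) excludes them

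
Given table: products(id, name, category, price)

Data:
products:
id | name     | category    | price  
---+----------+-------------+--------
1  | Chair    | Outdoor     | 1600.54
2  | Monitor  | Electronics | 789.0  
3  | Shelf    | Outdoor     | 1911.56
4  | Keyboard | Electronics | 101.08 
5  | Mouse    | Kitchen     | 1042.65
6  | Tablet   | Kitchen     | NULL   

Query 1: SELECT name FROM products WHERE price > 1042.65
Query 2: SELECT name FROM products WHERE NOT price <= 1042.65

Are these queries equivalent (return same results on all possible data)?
Yes, equivalent

Both queries return: [('Chair',), ('Shelf',)]

Reason: Both filter price > 1042.65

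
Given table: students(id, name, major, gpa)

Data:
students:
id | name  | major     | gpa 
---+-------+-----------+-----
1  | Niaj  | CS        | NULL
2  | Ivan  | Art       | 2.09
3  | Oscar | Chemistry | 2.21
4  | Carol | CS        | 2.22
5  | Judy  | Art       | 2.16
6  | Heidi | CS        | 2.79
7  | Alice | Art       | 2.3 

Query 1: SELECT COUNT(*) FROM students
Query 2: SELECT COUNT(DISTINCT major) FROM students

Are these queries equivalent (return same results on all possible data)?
No, not equivalent

Query 1 returns: [(7,)]
Query 2 returns: [(3,)]

Reason: COUNT(*) counts rows, COUNT(DISTINCT major) counts unique majors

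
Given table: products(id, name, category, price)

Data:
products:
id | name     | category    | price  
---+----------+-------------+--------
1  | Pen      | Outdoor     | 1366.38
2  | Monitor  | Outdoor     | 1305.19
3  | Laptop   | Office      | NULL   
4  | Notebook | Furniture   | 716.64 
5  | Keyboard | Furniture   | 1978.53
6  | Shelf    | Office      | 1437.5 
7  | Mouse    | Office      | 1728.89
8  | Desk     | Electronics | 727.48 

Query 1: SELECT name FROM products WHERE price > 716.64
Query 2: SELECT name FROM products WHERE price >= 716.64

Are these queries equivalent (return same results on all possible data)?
No, not equivalent

Query 1 returns: [('Pen',), ('Monitor',), ('Keyboard',), ('Shelf',), ('Mouse',), ('Desk',)]
Query 2 returns: [('Pen',), ('Monitor',), ('Notebook',), ('Keyboard',), ('Shelf',), ('Mouse',), ('Desk',)]

Reason: > vs >= gives different results when price = 716.64 exists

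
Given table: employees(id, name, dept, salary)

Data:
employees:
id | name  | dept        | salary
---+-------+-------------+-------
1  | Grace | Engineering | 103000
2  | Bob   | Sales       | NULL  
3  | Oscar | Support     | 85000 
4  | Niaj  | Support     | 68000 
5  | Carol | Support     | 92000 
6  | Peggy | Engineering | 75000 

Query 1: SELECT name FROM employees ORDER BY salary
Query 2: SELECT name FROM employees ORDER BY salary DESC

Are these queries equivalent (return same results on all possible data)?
No, not equivalent

Query 1 returns: [('Bob',), ('Niaj',), ('Peggy',), ('Oscar',), ('Carol',), ('Grace',)]
Query 2 returns: [('Grace',), ('Carol',), ('Oscar',), ('Peggy',), ('Niaj',), ('Bob',)]

Reason: ASC vs DESC gives opposite ordering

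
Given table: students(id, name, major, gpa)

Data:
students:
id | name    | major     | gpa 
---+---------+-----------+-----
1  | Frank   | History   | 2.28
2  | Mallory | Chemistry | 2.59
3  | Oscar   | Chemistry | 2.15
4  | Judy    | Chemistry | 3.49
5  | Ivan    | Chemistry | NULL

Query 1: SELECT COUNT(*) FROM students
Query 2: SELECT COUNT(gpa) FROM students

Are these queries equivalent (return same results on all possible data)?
No, not equivalent

Query 1 returns: [(5,)]
Query 2 returns: [(4,)]

Reason: COUNT(*) includes NULLs, COUNT(column) excludes them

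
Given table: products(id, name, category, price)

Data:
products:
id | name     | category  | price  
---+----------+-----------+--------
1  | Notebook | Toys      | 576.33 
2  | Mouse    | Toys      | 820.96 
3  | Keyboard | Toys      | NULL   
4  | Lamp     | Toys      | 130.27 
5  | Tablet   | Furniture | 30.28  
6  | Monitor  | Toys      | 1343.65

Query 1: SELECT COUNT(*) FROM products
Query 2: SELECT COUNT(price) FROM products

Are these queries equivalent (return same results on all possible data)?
No, not equivalent

Query 1 returns: [(6,)]
Query 2 returns: [(5,)]

Reason: COUNT(*) includes NULLs, COUNT(column) excludes them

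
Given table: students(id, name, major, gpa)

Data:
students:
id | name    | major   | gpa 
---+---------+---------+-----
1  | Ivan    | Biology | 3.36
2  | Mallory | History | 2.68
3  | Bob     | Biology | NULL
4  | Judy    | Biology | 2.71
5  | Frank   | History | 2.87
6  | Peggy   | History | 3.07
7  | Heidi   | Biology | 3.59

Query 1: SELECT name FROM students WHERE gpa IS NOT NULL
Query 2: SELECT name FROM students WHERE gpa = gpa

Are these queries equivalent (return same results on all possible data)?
Yes, equivalent

Both queries return: [('Frank',), ('Heidi',), ('Ivan',), ('Judy',), ('Mallory',), ('Peggy',)]

Reason: IS NOT NULL vs self-equality (both exclude NULLs)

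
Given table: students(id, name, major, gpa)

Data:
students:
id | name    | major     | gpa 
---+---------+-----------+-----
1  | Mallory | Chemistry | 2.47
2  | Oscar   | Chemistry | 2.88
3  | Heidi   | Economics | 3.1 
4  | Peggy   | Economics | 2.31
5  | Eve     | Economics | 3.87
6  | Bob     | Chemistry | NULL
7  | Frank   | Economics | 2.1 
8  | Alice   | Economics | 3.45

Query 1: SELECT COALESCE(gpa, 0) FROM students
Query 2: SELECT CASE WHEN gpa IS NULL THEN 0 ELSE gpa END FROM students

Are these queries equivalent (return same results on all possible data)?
Yes, equivalent

Both queries return: [(0,), (2.1,), (2.31,), (2.47,), (2.88,), (3.1,), (3.45,), (3.87,)]

Reason: COALESCE vs CASE for NULL handling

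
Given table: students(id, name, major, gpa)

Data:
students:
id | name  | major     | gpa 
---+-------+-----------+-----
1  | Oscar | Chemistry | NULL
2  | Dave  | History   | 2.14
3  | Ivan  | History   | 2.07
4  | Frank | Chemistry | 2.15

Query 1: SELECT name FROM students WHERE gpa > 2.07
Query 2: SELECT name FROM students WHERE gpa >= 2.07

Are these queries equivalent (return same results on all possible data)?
No, not equivalent

Query 1 returns: [('Dave',), ('Frank',)]
Query 2 returns: [('Dave',), ('Ivan',), ('Frank',)]

Reason: > vs >= gives different results when gpa = 2.07 exists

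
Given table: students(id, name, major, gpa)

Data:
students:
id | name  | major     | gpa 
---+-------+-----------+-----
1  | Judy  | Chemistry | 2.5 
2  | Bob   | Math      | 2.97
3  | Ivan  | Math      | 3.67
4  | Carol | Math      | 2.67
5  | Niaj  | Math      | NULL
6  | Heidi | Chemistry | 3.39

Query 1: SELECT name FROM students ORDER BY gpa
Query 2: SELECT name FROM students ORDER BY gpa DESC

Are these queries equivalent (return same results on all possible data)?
No, not equivalent

Query 1 returns: [('Niaj',), ('Judy',), ('Carol',), ('Bob',), ('Heidi',), ('Ivan',)]
Query 2 returns: [('Ivan',), ('Heidi',), ('Bob',), ('Carol',), ('Judy',), ('Niaj',)]

Reason: ASC vs DESC gives opposite ordering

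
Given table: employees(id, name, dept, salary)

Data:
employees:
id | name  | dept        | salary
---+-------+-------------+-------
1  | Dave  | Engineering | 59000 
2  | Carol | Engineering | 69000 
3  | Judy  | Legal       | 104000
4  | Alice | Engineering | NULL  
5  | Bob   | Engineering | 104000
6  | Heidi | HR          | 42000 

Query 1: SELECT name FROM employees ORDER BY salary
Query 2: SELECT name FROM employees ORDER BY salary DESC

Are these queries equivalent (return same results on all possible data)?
No, not equivalent

Query 1 returns: [('Alice',), ('Heidi',), ('Dave',), ('Carol',), ('Judy',), ('Bob',)]
Query 2 returns: [('Judy',), ('Bob',), ('Carol',), ('Dave',), ('Heidi',), ('Alice',)]

Reason: ASC vs DESC gives opposite ordering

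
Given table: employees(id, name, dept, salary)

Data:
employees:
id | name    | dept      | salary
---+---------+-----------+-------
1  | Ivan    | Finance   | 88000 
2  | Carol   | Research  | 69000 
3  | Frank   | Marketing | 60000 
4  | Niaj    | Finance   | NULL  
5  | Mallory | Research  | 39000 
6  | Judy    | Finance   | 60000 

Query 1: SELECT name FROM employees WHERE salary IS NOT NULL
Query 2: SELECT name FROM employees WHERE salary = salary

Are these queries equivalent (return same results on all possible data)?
Yes, equivalent

Both queries return: [('Carol',), ('Frank',), ('Ivan',), ('Judy',), ('Mallory',)]

Reason: IS NOT NULL vs self-equality (both exclude NULLs)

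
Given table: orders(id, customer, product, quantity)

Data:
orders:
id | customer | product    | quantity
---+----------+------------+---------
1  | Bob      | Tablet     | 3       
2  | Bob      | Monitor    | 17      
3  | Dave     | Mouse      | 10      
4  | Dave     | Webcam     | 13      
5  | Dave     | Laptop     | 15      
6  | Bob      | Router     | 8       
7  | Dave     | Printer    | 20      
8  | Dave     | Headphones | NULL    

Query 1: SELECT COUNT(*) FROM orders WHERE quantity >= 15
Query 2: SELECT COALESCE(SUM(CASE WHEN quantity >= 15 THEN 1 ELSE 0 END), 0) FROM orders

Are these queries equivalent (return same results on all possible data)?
Yes, equivalent

Both queries return: [(3,)]

Reason: COUNT with WHERE vs conditional SUM (COALESCE handles empty-table NULL)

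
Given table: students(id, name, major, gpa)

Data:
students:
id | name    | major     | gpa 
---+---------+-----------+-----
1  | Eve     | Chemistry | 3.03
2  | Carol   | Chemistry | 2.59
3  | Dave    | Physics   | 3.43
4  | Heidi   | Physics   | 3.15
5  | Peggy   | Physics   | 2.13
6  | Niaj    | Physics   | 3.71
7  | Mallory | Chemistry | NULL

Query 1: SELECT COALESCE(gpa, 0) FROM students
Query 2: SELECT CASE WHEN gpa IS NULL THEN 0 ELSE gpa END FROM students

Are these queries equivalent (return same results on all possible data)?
Yes, equivalent

Both queries return: [(0,), (2.13,), (2.59,), (3.03,), (3.15,), (3.43,), (3.71,)]

Reason: COALESCE vs CASE for NULL handling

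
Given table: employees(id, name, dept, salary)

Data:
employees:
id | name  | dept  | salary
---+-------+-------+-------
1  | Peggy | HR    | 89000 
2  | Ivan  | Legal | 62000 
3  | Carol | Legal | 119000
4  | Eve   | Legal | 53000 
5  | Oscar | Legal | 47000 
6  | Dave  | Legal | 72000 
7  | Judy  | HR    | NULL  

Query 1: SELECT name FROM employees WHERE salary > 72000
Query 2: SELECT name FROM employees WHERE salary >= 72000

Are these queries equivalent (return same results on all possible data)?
No, not equivalent

Query 1 returns: [('Peggy',), ('Carol',)]
Query 2 returns: [('Peggy',), ('Carol',), ('Dave',)]

Reason: > vs >= gives different results when salary = 72000 exists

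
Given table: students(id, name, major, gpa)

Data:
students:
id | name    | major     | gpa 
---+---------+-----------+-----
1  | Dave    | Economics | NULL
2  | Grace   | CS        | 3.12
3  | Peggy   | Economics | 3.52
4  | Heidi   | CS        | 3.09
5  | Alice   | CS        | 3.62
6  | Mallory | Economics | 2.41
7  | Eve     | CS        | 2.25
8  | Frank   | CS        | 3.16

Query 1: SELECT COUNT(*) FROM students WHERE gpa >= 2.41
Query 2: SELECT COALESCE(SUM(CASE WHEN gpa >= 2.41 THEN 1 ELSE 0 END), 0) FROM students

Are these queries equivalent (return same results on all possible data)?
Yes, equivalent

Both queries return: [(6,)]

Reason: COUNT with WHERE vs conditional SUM (COALESCE handles empty-table NULL)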